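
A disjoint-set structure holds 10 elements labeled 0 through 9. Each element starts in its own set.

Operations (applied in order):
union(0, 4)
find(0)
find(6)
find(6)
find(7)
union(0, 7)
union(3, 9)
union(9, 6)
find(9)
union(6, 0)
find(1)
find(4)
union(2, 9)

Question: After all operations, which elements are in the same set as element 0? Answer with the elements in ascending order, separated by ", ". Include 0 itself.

Answer: 0, 2, 3, 4, 6, 7, 9

Derivation:
Step 1: union(0, 4) -> merged; set of 0 now {0, 4}
Step 2: find(0) -> no change; set of 0 is {0, 4}
Step 3: find(6) -> no change; set of 6 is {6}
Step 4: find(6) -> no change; set of 6 is {6}
Step 5: find(7) -> no change; set of 7 is {7}
Step 6: union(0, 7) -> merged; set of 0 now {0, 4, 7}
Step 7: union(3, 9) -> merged; set of 3 now {3, 9}
Step 8: union(9, 6) -> merged; set of 9 now {3, 6, 9}
Step 9: find(9) -> no change; set of 9 is {3, 6, 9}
Step 10: union(6, 0) -> merged; set of 6 now {0, 3, 4, 6, 7, 9}
Step 11: find(1) -> no change; set of 1 is {1}
Step 12: find(4) -> no change; set of 4 is {0, 3, 4, 6, 7, 9}
Step 13: union(2, 9) -> merged; set of 2 now {0, 2, 3, 4, 6, 7, 9}
Component of 0: {0, 2, 3, 4, 6, 7, 9}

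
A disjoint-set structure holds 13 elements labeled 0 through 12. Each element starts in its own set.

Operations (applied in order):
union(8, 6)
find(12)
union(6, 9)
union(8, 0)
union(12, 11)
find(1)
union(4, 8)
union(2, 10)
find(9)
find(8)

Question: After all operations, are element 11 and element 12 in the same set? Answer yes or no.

Step 1: union(8, 6) -> merged; set of 8 now {6, 8}
Step 2: find(12) -> no change; set of 12 is {12}
Step 3: union(6, 9) -> merged; set of 6 now {6, 8, 9}
Step 4: union(8, 0) -> merged; set of 8 now {0, 6, 8, 9}
Step 5: union(12, 11) -> merged; set of 12 now {11, 12}
Step 6: find(1) -> no change; set of 1 is {1}
Step 7: union(4, 8) -> merged; set of 4 now {0, 4, 6, 8, 9}
Step 8: union(2, 10) -> merged; set of 2 now {2, 10}
Step 9: find(9) -> no change; set of 9 is {0, 4, 6, 8, 9}
Step 10: find(8) -> no change; set of 8 is {0, 4, 6, 8, 9}
Set of 11: {11, 12}; 12 is a member.

Answer: yes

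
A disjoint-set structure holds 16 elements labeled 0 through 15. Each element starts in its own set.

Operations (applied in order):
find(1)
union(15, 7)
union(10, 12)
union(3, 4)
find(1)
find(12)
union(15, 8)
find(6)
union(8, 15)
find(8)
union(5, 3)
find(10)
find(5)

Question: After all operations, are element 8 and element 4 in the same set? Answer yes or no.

Step 1: find(1) -> no change; set of 1 is {1}
Step 2: union(15, 7) -> merged; set of 15 now {7, 15}
Step 3: union(10, 12) -> merged; set of 10 now {10, 12}
Step 4: union(3, 4) -> merged; set of 3 now {3, 4}
Step 5: find(1) -> no change; set of 1 is {1}
Step 6: find(12) -> no change; set of 12 is {10, 12}
Step 7: union(15, 8) -> merged; set of 15 now {7, 8, 15}
Step 8: find(6) -> no change; set of 6 is {6}
Step 9: union(8, 15) -> already same set; set of 8 now {7, 8, 15}
Step 10: find(8) -> no change; set of 8 is {7, 8, 15}
Step 11: union(5, 3) -> merged; set of 5 now {3, 4, 5}
Step 12: find(10) -> no change; set of 10 is {10, 12}
Step 13: find(5) -> no change; set of 5 is {3, 4, 5}
Set of 8: {7, 8, 15}; 4 is not a member.

Answer: no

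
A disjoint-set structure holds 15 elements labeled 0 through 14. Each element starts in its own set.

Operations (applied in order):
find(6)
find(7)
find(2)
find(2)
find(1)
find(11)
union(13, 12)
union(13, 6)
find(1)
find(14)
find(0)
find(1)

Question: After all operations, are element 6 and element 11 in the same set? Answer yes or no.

Answer: no

Derivation:
Step 1: find(6) -> no change; set of 6 is {6}
Step 2: find(7) -> no change; set of 7 is {7}
Step 3: find(2) -> no change; set of 2 is {2}
Step 4: find(2) -> no change; set of 2 is {2}
Step 5: find(1) -> no change; set of 1 is {1}
Step 6: find(11) -> no change; set of 11 is {11}
Step 7: union(13, 12) -> merged; set of 13 now {12, 13}
Step 8: union(13, 6) -> merged; set of 13 now {6, 12, 13}
Step 9: find(1) -> no change; set of 1 is {1}
Step 10: find(14) -> no change; set of 14 is {14}
Step 11: find(0) -> no change; set of 0 is {0}
Step 12: find(1) -> no change; set of 1 is {1}
Set of 6: {6, 12, 13}; 11 is not a member.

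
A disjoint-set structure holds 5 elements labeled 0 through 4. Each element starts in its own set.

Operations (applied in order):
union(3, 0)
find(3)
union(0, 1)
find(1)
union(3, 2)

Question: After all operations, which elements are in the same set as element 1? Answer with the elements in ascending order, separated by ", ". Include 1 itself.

Step 1: union(3, 0) -> merged; set of 3 now {0, 3}
Step 2: find(3) -> no change; set of 3 is {0, 3}
Step 3: union(0, 1) -> merged; set of 0 now {0, 1, 3}
Step 4: find(1) -> no change; set of 1 is {0, 1, 3}
Step 5: union(3, 2) -> merged; set of 3 now {0, 1, 2, 3}
Component of 1: {0, 1, 2, 3}

Answer: 0, 1, 2, 3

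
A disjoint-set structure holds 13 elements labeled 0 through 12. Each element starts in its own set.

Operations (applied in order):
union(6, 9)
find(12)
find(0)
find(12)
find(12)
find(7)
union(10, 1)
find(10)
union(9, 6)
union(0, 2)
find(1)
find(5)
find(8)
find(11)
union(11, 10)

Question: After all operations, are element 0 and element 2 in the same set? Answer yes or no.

Answer: yes

Derivation:
Step 1: union(6, 9) -> merged; set of 6 now {6, 9}
Step 2: find(12) -> no change; set of 12 is {12}
Step 3: find(0) -> no change; set of 0 is {0}
Step 4: find(12) -> no change; set of 12 is {12}
Step 5: find(12) -> no change; set of 12 is {12}
Step 6: find(7) -> no change; set of 7 is {7}
Step 7: union(10, 1) -> merged; set of 10 now {1, 10}
Step 8: find(10) -> no change; set of 10 is {1, 10}
Step 9: union(9, 6) -> already same set; set of 9 now {6, 9}
Step 10: union(0, 2) -> merged; set of 0 now {0, 2}
Step 11: find(1) -> no change; set of 1 is {1, 10}
Step 12: find(5) -> no change; set of 5 is {5}
Step 13: find(8) -> no change; set of 8 is {8}
Step 14: find(11) -> no change; set of 11 is {11}
Step 15: union(11, 10) -> merged; set of 11 now {1, 10, 11}
Set of 0: {0, 2}; 2 is a member.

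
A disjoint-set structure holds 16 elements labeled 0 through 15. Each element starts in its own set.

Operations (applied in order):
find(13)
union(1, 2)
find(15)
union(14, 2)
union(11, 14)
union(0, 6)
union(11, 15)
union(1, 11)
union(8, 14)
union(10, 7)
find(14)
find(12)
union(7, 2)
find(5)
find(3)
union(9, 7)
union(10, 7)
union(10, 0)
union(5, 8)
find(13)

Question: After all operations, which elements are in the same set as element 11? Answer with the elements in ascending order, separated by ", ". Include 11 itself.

Step 1: find(13) -> no change; set of 13 is {13}
Step 2: union(1, 2) -> merged; set of 1 now {1, 2}
Step 3: find(15) -> no change; set of 15 is {15}
Step 4: union(14, 2) -> merged; set of 14 now {1, 2, 14}
Step 5: union(11, 14) -> merged; set of 11 now {1, 2, 11, 14}
Step 6: union(0, 6) -> merged; set of 0 now {0, 6}
Step 7: union(11, 15) -> merged; set of 11 now {1, 2, 11, 14, 15}
Step 8: union(1, 11) -> already same set; set of 1 now {1, 2, 11, 14, 15}
Step 9: union(8, 14) -> merged; set of 8 now {1, 2, 8, 11, 14, 15}
Step 10: union(10, 7) -> merged; set of 10 now {7, 10}
Step 11: find(14) -> no change; set of 14 is {1, 2, 8, 11, 14, 15}
Step 12: find(12) -> no change; set of 12 is {12}
Step 13: union(7, 2) -> merged; set of 7 now {1, 2, 7, 8, 10, 11, 14, 15}
Step 14: find(5) -> no change; set of 5 is {5}
Step 15: find(3) -> no change; set of 3 is {3}
Step 16: union(9, 7) -> merged; set of 9 now {1, 2, 7, 8, 9, 10, 11, 14, 15}
Step 17: union(10, 7) -> already same set; set of 10 now {1, 2, 7, 8, 9, 10, 11, 14, 15}
Step 18: union(10, 0) -> merged; set of 10 now {0, 1, 2, 6, 7, 8, 9, 10, 11, 14, 15}
Step 19: union(5, 8) -> merged; set of 5 now {0, 1, 2, 5, 6, 7, 8, 9, 10, 11, 14, 15}
Step 20: find(13) -> no change; set of 13 is {13}
Component of 11: {0, 1, 2, 5, 6, 7, 8, 9, 10, 11, 14, 15}

Answer: 0, 1, 2, 5, 6, 7, 8, 9, 10, 11, 14, 15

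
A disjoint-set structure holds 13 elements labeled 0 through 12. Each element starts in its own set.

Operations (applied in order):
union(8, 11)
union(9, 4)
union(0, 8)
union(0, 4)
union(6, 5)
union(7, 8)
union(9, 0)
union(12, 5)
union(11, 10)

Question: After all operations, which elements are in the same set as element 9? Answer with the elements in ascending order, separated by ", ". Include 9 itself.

Step 1: union(8, 11) -> merged; set of 8 now {8, 11}
Step 2: union(9, 4) -> merged; set of 9 now {4, 9}
Step 3: union(0, 8) -> merged; set of 0 now {0, 8, 11}
Step 4: union(0, 4) -> merged; set of 0 now {0, 4, 8, 9, 11}
Step 5: union(6, 5) -> merged; set of 6 now {5, 6}
Step 6: union(7, 8) -> merged; set of 7 now {0, 4, 7, 8, 9, 11}
Step 7: union(9, 0) -> already same set; set of 9 now {0, 4, 7, 8, 9, 11}
Step 8: union(12, 5) -> merged; set of 12 now {5, 6, 12}
Step 9: union(11, 10) -> merged; set of 11 now {0, 4, 7, 8, 9, 10, 11}
Component of 9: {0, 4, 7, 8, 9, 10, 11}

Answer: 0, 4, 7, 8, 9, 10, 11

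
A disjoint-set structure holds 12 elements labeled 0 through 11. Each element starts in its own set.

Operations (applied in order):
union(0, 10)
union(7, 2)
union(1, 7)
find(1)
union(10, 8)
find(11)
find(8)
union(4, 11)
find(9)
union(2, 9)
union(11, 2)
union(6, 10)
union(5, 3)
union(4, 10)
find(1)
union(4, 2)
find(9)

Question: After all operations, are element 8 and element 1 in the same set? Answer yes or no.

Answer: yes

Derivation:
Step 1: union(0, 10) -> merged; set of 0 now {0, 10}
Step 2: union(7, 2) -> merged; set of 7 now {2, 7}
Step 3: union(1, 7) -> merged; set of 1 now {1, 2, 7}
Step 4: find(1) -> no change; set of 1 is {1, 2, 7}
Step 5: union(10, 8) -> merged; set of 10 now {0, 8, 10}
Step 6: find(11) -> no change; set of 11 is {11}
Step 7: find(8) -> no change; set of 8 is {0, 8, 10}
Step 8: union(4, 11) -> merged; set of 4 now {4, 11}
Step 9: find(9) -> no change; set of 9 is {9}
Step 10: union(2, 9) -> merged; set of 2 now {1, 2, 7, 9}
Step 11: union(11, 2) -> merged; set of 11 now {1, 2, 4, 7, 9, 11}
Step 12: union(6, 10) -> merged; set of 6 now {0, 6, 8, 10}
Step 13: union(5, 3) -> merged; set of 5 now {3, 5}
Step 14: union(4, 10) -> merged; set of 4 now {0, 1, 2, 4, 6, 7, 8, 9, 10, 11}
Step 15: find(1) -> no change; set of 1 is {0, 1, 2, 4, 6, 7, 8, 9, 10, 11}
Step 16: union(4, 2) -> already same set; set of 4 now {0, 1, 2, 4, 6, 7, 8, 9, 10, 11}
Step 17: find(9) -> no change; set of 9 is {0, 1, 2, 4, 6, 7, 8, 9, 10, 11}
Set of 8: {0, 1, 2, 4, 6, 7, 8, 9, 10, 11}; 1 is a member.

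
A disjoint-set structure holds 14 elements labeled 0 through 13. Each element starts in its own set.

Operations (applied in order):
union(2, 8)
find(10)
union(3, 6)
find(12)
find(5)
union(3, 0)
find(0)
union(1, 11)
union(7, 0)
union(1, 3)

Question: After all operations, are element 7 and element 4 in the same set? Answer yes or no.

Step 1: union(2, 8) -> merged; set of 2 now {2, 8}
Step 2: find(10) -> no change; set of 10 is {10}
Step 3: union(3, 6) -> merged; set of 3 now {3, 6}
Step 4: find(12) -> no change; set of 12 is {12}
Step 5: find(5) -> no change; set of 5 is {5}
Step 6: union(3, 0) -> merged; set of 3 now {0, 3, 6}
Step 7: find(0) -> no change; set of 0 is {0, 3, 6}
Step 8: union(1, 11) -> merged; set of 1 now {1, 11}
Step 9: union(7, 0) -> merged; set of 7 now {0, 3, 6, 7}
Step 10: union(1, 3) -> merged; set of 1 now {0, 1, 3, 6, 7, 11}
Set of 7: {0, 1, 3, 6, 7, 11}; 4 is not a member.

Answer: no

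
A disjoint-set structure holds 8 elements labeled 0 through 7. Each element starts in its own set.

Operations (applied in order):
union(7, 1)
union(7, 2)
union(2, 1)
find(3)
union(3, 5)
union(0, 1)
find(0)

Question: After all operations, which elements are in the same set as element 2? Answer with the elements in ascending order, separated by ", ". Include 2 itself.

Answer: 0, 1, 2, 7

Derivation:
Step 1: union(7, 1) -> merged; set of 7 now {1, 7}
Step 2: union(7, 2) -> merged; set of 7 now {1, 2, 7}
Step 3: union(2, 1) -> already same set; set of 2 now {1, 2, 7}
Step 4: find(3) -> no change; set of 3 is {3}
Step 5: union(3, 5) -> merged; set of 3 now {3, 5}
Step 6: union(0, 1) -> merged; set of 0 now {0, 1, 2, 7}
Step 7: find(0) -> no change; set of 0 is {0, 1, 2, 7}
Component of 2: {0, 1, 2, 7}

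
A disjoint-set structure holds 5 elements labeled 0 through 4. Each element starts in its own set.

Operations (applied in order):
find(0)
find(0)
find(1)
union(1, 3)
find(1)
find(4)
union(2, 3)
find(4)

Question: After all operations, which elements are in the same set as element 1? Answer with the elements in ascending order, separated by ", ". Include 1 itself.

Answer: 1, 2, 3

Derivation:
Step 1: find(0) -> no change; set of 0 is {0}
Step 2: find(0) -> no change; set of 0 is {0}
Step 3: find(1) -> no change; set of 1 is {1}
Step 4: union(1, 3) -> merged; set of 1 now {1, 3}
Step 5: find(1) -> no change; set of 1 is {1, 3}
Step 6: find(4) -> no change; set of 4 is {4}
Step 7: union(2, 3) -> merged; set of 2 now {1, 2, 3}
Step 8: find(4) -> no change; set of 4 is {4}
Component of 1: {1, 2, 3}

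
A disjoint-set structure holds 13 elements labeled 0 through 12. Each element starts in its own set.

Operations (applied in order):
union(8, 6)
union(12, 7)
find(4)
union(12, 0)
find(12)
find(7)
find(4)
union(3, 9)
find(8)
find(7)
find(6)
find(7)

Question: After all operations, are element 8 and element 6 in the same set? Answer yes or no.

Step 1: union(8, 6) -> merged; set of 8 now {6, 8}
Step 2: union(12, 7) -> merged; set of 12 now {7, 12}
Step 3: find(4) -> no change; set of 4 is {4}
Step 4: union(12, 0) -> merged; set of 12 now {0, 7, 12}
Step 5: find(12) -> no change; set of 12 is {0, 7, 12}
Step 6: find(7) -> no change; set of 7 is {0, 7, 12}
Step 7: find(4) -> no change; set of 4 is {4}
Step 8: union(3, 9) -> merged; set of 3 now {3, 9}
Step 9: find(8) -> no change; set of 8 is {6, 8}
Step 10: find(7) -> no change; set of 7 is {0, 7, 12}
Step 11: find(6) -> no change; set of 6 is {6, 8}
Step 12: find(7) -> no change; set of 7 is {0, 7, 12}
Set of 8: {6, 8}; 6 is a member.

Answer: yes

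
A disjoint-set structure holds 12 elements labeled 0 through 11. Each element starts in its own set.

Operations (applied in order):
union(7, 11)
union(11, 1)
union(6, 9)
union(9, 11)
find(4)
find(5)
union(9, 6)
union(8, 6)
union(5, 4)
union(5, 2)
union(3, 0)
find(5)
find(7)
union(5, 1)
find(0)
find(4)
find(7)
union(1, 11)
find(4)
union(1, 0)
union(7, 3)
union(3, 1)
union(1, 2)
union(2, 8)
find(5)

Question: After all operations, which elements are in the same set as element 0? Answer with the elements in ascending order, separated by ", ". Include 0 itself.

Answer: 0, 1, 2, 3, 4, 5, 6, 7, 8, 9, 11

Derivation:
Step 1: union(7, 11) -> merged; set of 7 now {7, 11}
Step 2: union(11, 1) -> merged; set of 11 now {1, 7, 11}
Step 3: union(6, 9) -> merged; set of 6 now {6, 9}
Step 4: union(9, 11) -> merged; set of 9 now {1, 6, 7, 9, 11}
Step 5: find(4) -> no change; set of 4 is {4}
Step 6: find(5) -> no change; set of 5 is {5}
Step 7: union(9, 6) -> already same set; set of 9 now {1, 6, 7, 9, 11}
Step 8: union(8, 6) -> merged; set of 8 now {1, 6, 7, 8, 9, 11}
Step 9: union(5, 4) -> merged; set of 5 now {4, 5}
Step 10: union(5, 2) -> merged; set of 5 now {2, 4, 5}
Step 11: union(3, 0) -> merged; set of 3 now {0, 3}
Step 12: find(5) -> no change; set of 5 is {2, 4, 5}
Step 13: find(7) -> no change; set of 7 is {1, 6, 7, 8, 9, 11}
Step 14: union(5, 1) -> merged; set of 5 now {1, 2, 4, 5, 6, 7, 8, 9, 11}
Step 15: find(0) -> no change; set of 0 is {0, 3}
Step 16: find(4) -> no change; set of 4 is {1, 2, 4, 5, 6, 7, 8, 9, 11}
Step 17: find(7) -> no change; set of 7 is {1, 2, 4, 5, 6, 7, 8, 9, 11}
Step 18: union(1, 11) -> already same set; set of 1 now {1, 2, 4, 5, 6, 7, 8, 9, 11}
Step 19: find(4) -> no change; set of 4 is {1, 2, 4, 5, 6, 7, 8, 9, 11}
Step 20: union(1, 0) -> merged; set of 1 now {0, 1, 2, 3, 4, 5, 6, 7, 8, 9, 11}
Step 21: union(7, 3) -> already same set; set of 7 now {0, 1, 2, 3, 4, 5, 6, 7, 8, 9, 11}
Step 22: union(3, 1) -> already same set; set of 3 now {0, 1, 2, 3, 4, 5, 6, 7, 8, 9, 11}
Step 23: union(1, 2) -> already same set; set of 1 now {0, 1, 2, 3, 4, 5, 6, 7, 8, 9, 11}
Step 24: union(2, 8) -> already same set; set of 2 now {0, 1, 2, 3, 4, 5, 6, 7, 8, 9, 11}
Step 25: find(5) -> no change; set of 5 is {0, 1, 2, 3, 4, 5, 6, 7, 8, 9, 11}
Component of 0: {0, 1, 2, 3, 4, 5, 6, 7, 8, 9, 11}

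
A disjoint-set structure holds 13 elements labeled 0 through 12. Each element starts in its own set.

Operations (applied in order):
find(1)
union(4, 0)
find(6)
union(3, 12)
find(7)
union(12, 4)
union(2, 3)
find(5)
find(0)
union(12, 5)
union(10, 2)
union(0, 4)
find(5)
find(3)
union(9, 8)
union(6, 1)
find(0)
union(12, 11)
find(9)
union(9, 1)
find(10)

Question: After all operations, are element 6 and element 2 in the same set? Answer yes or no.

Answer: no

Derivation:
Step 1: find(1) -> no change; set of 1 is {1}
Step 2: union(4, 0) -> merged; set of 4 now {0, 4}
Step 3: find(6) -> no change; set of 6 is {6}
Step 4: union(3, 12) -> merged; set of 3 now {3, 12}
Step 5: find(7) -> no change; set of 7 is {7}
Step 6: union(12, 4) -> merged; set of 12 now {0, 3, 4, 12}
Step 7: union(2, 3) -> merged; set of 2 now {0, 2, 3, 4, 12}
Step 8: find(5) -> no change; set of 5 is {5}
Step 9: find(0) -> no change; set of 0 is {0, 2, 3, 4, 12}
Step 10: union(12, 5) -> merged; set of 12 now {0, 2, 3, 4, 5, 12}
Step 11: union(10, 2) -> merged; set of 10 now {0, 2, 3, 4, 5, 10, 12}
Step 12: union(0, 4) -> already same set; set of 0 now {0, 2, 3, 4, 5, 10, 12}
Step 13: find(5) -> no change; set of 5 is {0, 2, 3, 4, 5, 10, 12}
Step 14: find(3) -> no change; set of 3 is {0, 2, 3, 4, 5, 10, 12}
Step 15: union(9, 8) -> merged; set of 9 now {8, 9}
Step 16: union(6, 1) -> merged; set of 6 now {1, 6}
Step 17: find(0) -> no change; set of 0 is {0, 2, 3, 4, 5, 10, 12}
Step 18: union(12, 11) -> merged; set of 12 now {0, 2, 3, 4, 5, 10, 11, 12}
Step 19: find(9) -> no change; set of 9 is {8, 9}
Step 20: union(9, 1) -> merged; set of 9 now {1, 6, 8, 9}
Step 21: find(10) -> no change; set of 10 is {0, 2, 3, 4, 5, 10, 11, 12}
Set of 6: {1, 6, 8, 9}; 2 is not a member.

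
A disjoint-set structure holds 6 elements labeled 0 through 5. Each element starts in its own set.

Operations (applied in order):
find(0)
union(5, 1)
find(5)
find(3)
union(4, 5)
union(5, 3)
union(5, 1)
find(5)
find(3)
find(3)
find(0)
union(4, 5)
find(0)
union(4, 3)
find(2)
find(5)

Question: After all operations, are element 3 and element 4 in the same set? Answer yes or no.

Step 1: find(0) -> no change; set of 0 is {0}
Step 2: union(5, 1) -> merged; set of 5 now {1, 5}
Step 3: find(5) -> no change; set of 5 is {1, 5}
Step 4: find(3) -> no change; set of 3 is {3}
Step 5: union(4, 5) -> merged; set of 4 now {1, 4, 5}
Step 6: union(5, 3) -> merged; set of 5 now {1, 3, 4, 5}
Step 7: union(5, 1) -> already same set; set of 5 now {1, 3, 4, 5}
Step 8: find(5) -> no change; set of 5 is {1, 3, 4, 5}
Step 9: find(3) -> no change; set of 3 is {1, 3, 4, 5}
Step 10: find(3) -> no change; set of 3 is {1, 3, 4, 5}
Step 11: find(0) -> no change; set of 0 is {0}
Step 12: union(4, 5) -> already same set; set of 4 now {1, 3, 4, 5}
Step 13: find(0) -> no change; set of 0 is {0}
Step 14: union(4, 3) -> already same set; set of 4 now {1, 3, 4, 5}
Step 15: find(2) -> no change; set of 2 is {2}
Step 16: find(5) -> no change; set of 5 is {1, 3, 4, 5}
Set of 3: {1, 3, 4, 5}; 4 is a member.

Answer: yes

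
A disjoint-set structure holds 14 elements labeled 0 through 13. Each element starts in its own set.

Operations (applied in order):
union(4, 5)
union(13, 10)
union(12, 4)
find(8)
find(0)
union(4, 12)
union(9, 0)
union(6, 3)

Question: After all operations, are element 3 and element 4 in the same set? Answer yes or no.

Step 1: union(4, 5) -> merged; set of 4 now {4, 5}
Step 2: union(13, 10) -> merged; set of 13 now {10, 13}
Step 3: union(12, 4) -> merged; set of 12 now {4, 5, 12}
Step 4: find(8) -> no change; set of 8 is {8}
Step 5: find(0) -> no change; set of 0 is {0}
Step 6: union(4, 12) -> already same set; set of 4 now {4, 5, 12}
Step 7: union(9, 0) -> merged; set of 9 now {0, 9}
Step 8: union(6, 3) -> merged; set of 6 now {3, 6}
Set of 3: {3, 6}; 4 is not a member.

Answer: no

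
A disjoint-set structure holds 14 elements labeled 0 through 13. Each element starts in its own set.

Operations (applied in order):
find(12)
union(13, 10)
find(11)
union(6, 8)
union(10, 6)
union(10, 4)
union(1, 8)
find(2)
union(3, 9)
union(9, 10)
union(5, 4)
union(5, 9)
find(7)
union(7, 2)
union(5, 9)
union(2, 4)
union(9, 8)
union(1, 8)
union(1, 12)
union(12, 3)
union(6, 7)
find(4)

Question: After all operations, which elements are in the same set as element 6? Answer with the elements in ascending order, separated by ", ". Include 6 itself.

Answer: 1, 2, 3, 4, 5, 6, 7, 8, 9, 10, 12, 13

Derivation:
Step 1: find(12) -> no change; set of 12 is {12}
Step 2: union(13, 10) -> merged; set of 13 now {10, 13}
Step 3: find(11) -> no change; set of 11 is {11}
Step 4: union(6, 8) -> merged; set of 6 now {6, 8}
Step 5: union(10, 6) -> merged; set of 10 now {6, 8, 10, 13}
Step 6: union(10, 4) -> merged; set of 10 now {4, 6, 8, 10, 13}
Step 7: union(1, 8) -> merged; set of 1 now {1, 4, 6, 8, 10, 13}
Step 8: find(2) -> no change; set of 2 is {2}
Step 9: union(3, 9) -> merged; set of 3 now {3, 9}
Step 10: union(9, 10) -> merged; set of 9 now {1, 3, 4, 6, 8, 9, 10, 13}
Step 11: union(5, 4) -> merged; set of 5 now {1, 3, 4, 5, 6, 8, 9, 10, 13}
Step 12: union(5, 9) -> already same set; set of 5 now {1, 3, 4, 5, 6, 8, 9, 10, 13}
Step 13: find(7) -> no change; set of 7 is {7}
Step 14: union(7, 2) -> merged; set of 7 now {2, 7}
Step 15: union(5, 9) -> already same set; set of 5 now {1, 3, 4, 5, 6, 8, 9, 10, 13}
Step 16: union(2, 4) -> merged; set of 2 now {1, 2, 3, 4, 5, 6, 7, 8, 9, 10, 13}
Step 17: union(9, 8) -> already same set; set of 9 now {1, 2, 3, 4, 5, 6, 7, 8, 9, 10, 13}
Step 18: union(1, 8) -> already same set; set of 1 now {1, 2, 3, 4, 5, 6, 7, 8, 9, 10, 13}
Step 19: union(1, 12) -> merged; set of 1 now {1, 2, 3, 4, 5, 6, 7, 8, 9, 10, 12, 13}
Step 20: union(12, 3) -> already same set; set of 12 now {1, 2, 3, 4, 5, 6, 7, 8, 9, 10, 12, 13}
Step 21: union(6, 7) -> already same set; set of 6 now {1, 2, 3, 4, 5, 6, 7, 8, 9, 10, 12, 13}
Step 22: find(4) -> no change; set of 4 is {1, 2, 3, 4, 5, 6, 7, 8, 9, 10, 12, 13}
Component of 6: {1, 2, 3, 4, 5, 6, 7, 8, 9, 10, 12, 13}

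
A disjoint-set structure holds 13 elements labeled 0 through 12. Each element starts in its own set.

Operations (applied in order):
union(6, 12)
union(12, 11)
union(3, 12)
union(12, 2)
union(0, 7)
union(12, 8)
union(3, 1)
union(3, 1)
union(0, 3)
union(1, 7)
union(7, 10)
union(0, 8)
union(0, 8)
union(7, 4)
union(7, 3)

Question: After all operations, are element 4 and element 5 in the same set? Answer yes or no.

Step 1: union(6, 12) -> merged; set of 6 now {6, 12}
Step 2: union(12, 11) -> merged; set of 12 now {6, 11, 12}
Step 3: union(3, 12) -> merged; set of 3 now {3, 6, 11, 12}
Step 4: union(12, 2) -> merged; set of 12 now {2, 3, 6, 11, 12}
Step 5: union(0, 7) -> merged; set of 0 now {0, 7}
Step 6: union(12, 8) -> merged; set of 12 now {2, 3, 6, 8, 11, 12}
Step 7: union(3, 1) -> merged; set of 3 now {1, 2, 3, 6, 8, 11, 12}
Step 8: union(3, 1) -> already same set; set of 3 now {1, 2, 3, 6, 8, 11, 12}
Step 9: union(0, 3) -> merged; set of 0 now {0, 1, 2, 3, 6, 7, 8, 11, 12}
Step 10: union(1, 7) -> already same set; set of 1 now {0, 1, 2, 3, 6, 7, 8, 11, 12}
Step 11: union(7, 10) -> merged; set of 7 now {0, 1, 2, 3, 6, 7, 8, 10, 11, 12}
Step 12: union(0, 8) -> already same set; set of 0 now {0, 1, 2, 3, 6, 7, 8, 10, 11, 12}
Step 13: union(0, 8) -> already same set; set of 0 now {0, 1, 2, 3, 6, 7, 8, 10, 11, 12}
Step 14: union(7, 4) -> merged; set of 7 now {0, 1, 2, 3, 4, 6, 7, 8, 10, 11, 12}
Step 15: union(7, 3) -> already same set; set of 7 now {0, 1, 2, 3, 4, 6, 7, 8, 10, 11, 12}
Set of 4: {0, 1, 2, 3, 4, 6, 7, 8, 10, 11, 12}; 5 is not a member.

Answer: no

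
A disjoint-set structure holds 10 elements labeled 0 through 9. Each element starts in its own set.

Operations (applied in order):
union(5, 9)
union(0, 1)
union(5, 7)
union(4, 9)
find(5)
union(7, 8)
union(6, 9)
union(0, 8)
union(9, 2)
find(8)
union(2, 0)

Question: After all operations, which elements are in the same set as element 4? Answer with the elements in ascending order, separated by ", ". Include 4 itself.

Answer: 0, 1, 2, 4, 5, 6, 7, 8, 9

Derivation:
Step 1: union(5, 9) -> merged; set of 5 now {5, 9}
Step 2: union(0, 1) -> merged; set of 0 now {0, 1}
Step 3: union(5, 7) -> merged; set of 5 now {5, 7, 9}
Step 4: union(4, 9) -> merged; set of 4 now {4, 5, 7, 9}
Step 5: find(5) -> no change; set of 5 is {4, 5, 7, 9}
Step 6: union(7, 8) -> merged; set of 7 now {4, 5, 7, 8, 9}
Step 7: union(6, 9) -> merged; set of 6 now {4, 5, 6, 7, 8, 9}
Step 8: union(0, 8) -> merged; set of 0 now {0, 1, 4, 5, 6, 7, 8, 9}
Step 9: union(9, 2) -> merged; set of 9 now {0, 1, 2, 4, 5, 6, 7, 8, 9}
Step 10: find(8) -> no change; set of 8 is {0, 1, 2, 4, 5, 6, 7, 8, 9}
Step 11: union(2, 0) -> already same set; set of 2 now {0, 1, 2, 4, 5, 6, 7, 8, 9}
Component of 4: {0, 1, 2, 4, 5, 6, 7, 8, 9}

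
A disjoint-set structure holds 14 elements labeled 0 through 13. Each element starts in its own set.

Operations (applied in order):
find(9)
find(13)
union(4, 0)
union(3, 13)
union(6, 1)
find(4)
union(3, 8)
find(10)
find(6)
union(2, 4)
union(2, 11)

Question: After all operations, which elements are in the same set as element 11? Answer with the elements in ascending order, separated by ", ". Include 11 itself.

Answer: 0, 2, 4, 11

Derivation:
Step 1: find(9) -> no change; set of 9 is {9}
Step 2: find(13) -> no change; set of 13 is {13}
Step 3: union(4, 0) -> merged; set of 4 now {0, 4}
Step 4: union(3, 13) -> merged; set of 3 now {3, 13}
Step 5: union(6, 1) -> merged; set of 6 now {1, 6}
Step 6: find(4) -> no change; set of 4 is {0, 4}
Step 7: union(3, 8) -> merged; set of 3 now {3, 8, 13}
Step 8: find(10) -> no change; set of 10 is {10}
Step 9: find(6) -> no change; set of 6 is {1, 6}
Step 10: union(2, 4) -> merged; set of 2 now {0, 2, 4}
Step 11: union(2, 11) -> merged; set of 2 now {0, 2, 4, 11}
Component of 11: {0, 2, 4, 11}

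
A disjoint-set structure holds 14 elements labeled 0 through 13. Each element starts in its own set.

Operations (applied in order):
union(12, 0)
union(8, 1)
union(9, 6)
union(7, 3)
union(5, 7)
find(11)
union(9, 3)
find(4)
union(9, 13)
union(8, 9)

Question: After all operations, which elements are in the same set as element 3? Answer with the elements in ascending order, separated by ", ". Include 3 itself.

Step 1: union(12, 0) -> merged; set of 12 now {0, 12}
Step 2: union(8, 1) -> merged; set of 8 now {1, 8}
Step 3: union(9, 6) -> merged; set of 9 now {6, 9}
Step 4: union(7, 3) -> merged; set of 7 now {3, 7}
Step 5: union(5, 7) -> merged; set of 5 now {3, 5, 7}
Step 6: find(11) -> no change; set of 11 is {11}
Step 7: union(9, 3) -> merged; set of 9 now {3, 5, 6, 7, 9}
Step 8: find(4) -> no change; set of 4 is {4}
Step 9: union(9, 13) -> merged; set of 9 now {3, 5, 6, 7, 9, 13}
Step 10: union(8, 9) -> merged; set of 8 now {1, 3, 5, 6, 7, 8, 9, 13}
Component of 3: {1, 3, 5, 6, 7, 8, 9, 13}

Answer: 1, 3, 5, 6, 7, 8, 9, 13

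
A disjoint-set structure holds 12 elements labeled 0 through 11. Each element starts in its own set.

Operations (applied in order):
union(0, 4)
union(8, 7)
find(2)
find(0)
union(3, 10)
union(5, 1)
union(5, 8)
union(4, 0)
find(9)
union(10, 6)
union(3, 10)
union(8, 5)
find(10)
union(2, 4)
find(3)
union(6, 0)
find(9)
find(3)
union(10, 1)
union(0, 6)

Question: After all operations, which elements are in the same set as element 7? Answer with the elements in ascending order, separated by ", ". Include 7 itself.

Step 1: union(0, 4) -> merged; set of 0 now {0, 4}
Step 2: union(8, 7) -> merged; set of 8 now {7, 8}
Step 3: find(2) -> no change; set of 2 is {2}
Step 4: find(0) -> no change; set of 0 is {0, 4}
Step 5: union(3, 10) -> merged; set of 3 now {3, 10}
Step 6: union(5, 1) -> merged; set of 5 now {1, 5}
Step 7: union(5, 8) -> merged; set of 5 now {1, 5, 7, 8}
Step 8: union(4, 0) -> already same set; set of 4 now {0, 4}
Step 9: find(9) -> no change; set of 9 is {9}
Step 10: union(10, 6) -> merged; set of 10 now {3, 6, 10}
Step 11: union(3, 10) -> already same set; set of 3 now {3, 6, 10}
Step 12: union(8, 5) -> already same set; set of 8 now {1, 5, 7, 8}
Step 13: find(10) -> no change; set of 10 is {3, 6, 10}
Step 14: union(2, 4) -> merged; set of 2 now {0, 2, 4}
Step 15: find(3) -> no change; set of 3 is {3, 6, 10}
Step 16: union(6, 0) -> merged; set of 6 now {0, 2, 3, 4, 6, 10}
Step 17: find(9) -> no change; set of 9 is {9}
Step 18: find(3) -> no change; set of 3 is {0, 2, 3, 4, 6, 10}
Step 19: union(10, 1) -> merged; set of 10 now {0, 1, 2, 3, 4, 5, 6, 7, 8, 10}
Step 20: union(0, 6) -> already same set; set of 0 now {0, 1, 2, 3, 4, 5, 6, 7, 8, 10}
Component of 7: {0, 1, 2, 3, 4, 5, 6, 7, 8, 10}

Answer: 0, 1, 2, 3, 4, 5, 6, 7, 8, 10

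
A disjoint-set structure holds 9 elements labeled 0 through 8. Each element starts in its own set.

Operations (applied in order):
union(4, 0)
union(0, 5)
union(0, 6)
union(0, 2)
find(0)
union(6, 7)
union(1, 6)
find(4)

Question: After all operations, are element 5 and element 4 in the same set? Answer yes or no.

Answer: yes

Derivation:
Step 1: union(4, 0) -> merged; set of 4 now {0, 4}
Step 2: union(0, 5) -> merged; set of 0 now {0, 4, 5}
Step 3: union(0, 6) -> merged; set of 0 now {0, 4, 5, 6}
Step 4: union(0, 2) -> merged; set of 0 now {0, 2, 4, 5, 6}
Step 5: find(0) -> no change; set of 0 is {0, 2, 4, 5, 6}
Step 6: union(6, 7) -> merged; set of 6 now {0, 2, 4, 5, 6, 7}
Step 7: union(1, 6) -> merged; set of 1 now {0, 1, 2, 4, 5, 6, 7}
Step 8: find(4) -> no change; set of 4 is {0, 1, 2, 4, 5, 6, 7}
Set of 5: {0, 1, 2, 4, 5, 6, 7}; 4 is a member.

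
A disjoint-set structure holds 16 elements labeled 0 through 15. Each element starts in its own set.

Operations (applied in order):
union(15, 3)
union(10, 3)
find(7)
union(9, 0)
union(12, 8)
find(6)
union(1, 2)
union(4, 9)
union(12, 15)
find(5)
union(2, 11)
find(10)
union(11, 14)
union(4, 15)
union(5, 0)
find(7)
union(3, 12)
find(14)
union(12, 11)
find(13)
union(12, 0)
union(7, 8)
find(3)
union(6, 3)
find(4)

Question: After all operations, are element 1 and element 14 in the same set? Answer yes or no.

Step 1: union(15, 3) -> merged; set of 15 now {3, 15}
Step 2: union(10, 3) -> merged; set of 10 now {3, 10, 15}
Step 3: find(7) -> no change; set of 7 is {7}
Step 4: union(9, 0) -> merged; set of 9 now {0, 9}
Step 5: union(12, 8) -> merged; set of 12 now {8, 12}
Step 6: find(6) -> no change; set of 6 is {6}
Step 7: union(1, 2) -> merged; set of 1 now {1, 2}
Step 8: union(4, 9) -> merged; set of 4 now {0, 4, 9}
Step 9: union(12, 15) -> merged; set of 12 now {3, 8, 10, 12, 15}
Step 10: find(5) -> no change; set of 5 is {5}
Step 11: union(2, 11) -> merged; set of 2 now {1, 2, 11}
Step 12: find(10) -> no change; set of 10 is {3, 8, 10, 12, 15}
Step 13: union(11, 14) -> merged; set of 11 now {1, 2, 11, 14}
Step 14: union(4, 15) -> merged; set of 4 now {0, 3, 4, 8, 9, 10, 12, 15}
Step 15: union(5, 0) -> merged; set of 5 now {0, 3, 4, 5, 8, 9, 10, 12, 15}
Step 16: find(7) -> no change; set of 7 is {7}
Step 17: union(3, 12) -> already same set; set of 3 now {0, 3, 4, 5, 8, 9, 10, 12, 15}
Step 18: find(14) -> no change; set of 14 is {1, 2, 11, 14}
Step 19: union(12, 11) -> merged; set of 12 now {0, 1, 2, 3, 4, 5, 8, 9, 10, 11, 12, 14, 15}
Step 20: find(13) -> no change; set of 13 is {13}
Step 21: union(12, 0) -> already same set; set of 12 now {0, 1, 2, 3, 4, 5, 8, 9, 10, 11, 12, 14, 15}
Step 22: union(7, 8) -> merged; set of 7 now {0, 1, 2, 3, 4, 5, 7, 8, 9, 10, 11, 12, 14, 15}
Step 23: find(3) -> no change; set of 3 is {0, 1, 2, 3, 4, 5, 7, 8, 9, 10, 11, 12, 14, 15}
Step 24: union(6, 3) -> merged; set of 6 now {0, 1, 2, 3, 4, 5, 6, 7, 8, 9, 10, 11, 12, 14, 15}
Step 25: find(4) -> no change; set of 4 is {0, 1, 2, 3, 4, 5, 6, 7, 8, 9, 10, 11, 12, 14, 15}
Set of 1: {0, 1, 2, 3, 4, 5, 6, 7, 8, 9, 10, 11, 12, 14, 15}; 14 is a member.

Answer: yes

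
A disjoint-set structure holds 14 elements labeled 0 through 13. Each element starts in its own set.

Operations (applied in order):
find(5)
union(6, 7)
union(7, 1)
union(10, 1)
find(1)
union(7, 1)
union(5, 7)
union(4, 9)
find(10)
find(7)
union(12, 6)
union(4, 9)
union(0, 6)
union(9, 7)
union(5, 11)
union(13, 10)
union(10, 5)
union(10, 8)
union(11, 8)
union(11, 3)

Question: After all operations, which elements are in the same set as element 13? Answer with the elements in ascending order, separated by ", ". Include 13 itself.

Answer: 0, 1, 3, 4, 5, 6, 7, 8, 9, 10, 11, 12, 13

Derivation:
Step 1: find(5) -> no change; set of 5 is {5}
Step 2: union(6, 7) -> merged; set of 6 now {6, 7}
Step 3: union(7, 1) -> merged; set of 7 now {1, 6, 7}
Step 4: union(10, 1) -> merged; set of 10 now {1, 6, 7, 10}
Step 5: find(1) -> no change; set of 1 is {1, 6, 7, 10}
Step 6: union(7, 1) -> already same set; set of 7 now {1, 6, 7, 10}
Step 7: union(5, 7) -> merged; set of 5 now {1, 5, 6, 7, 10}
Step 8: union(4, 9) -> merged; set of 4 now {4, 9}
Step 9: find(10) -> no change; set of 10 is {1, 5, 6, 7, 10}
Step 10: find(7) -> no change; set of 7 is {1, 5, 6, 7, 10}
Step 11: union(12, 6) -> merged; set of 12 now {1, 5, 6, 7, 10, 12}
Step 12: union(4, 9) -> already same set; set of 4 now {4, 9}
Step 13: union(0, 6) -> merged; set of 0 now {0, 1, 5, 6, 7, 10, 12}
Step 14: union(9, 7) -> merged; set of 9 now {0, 1, 4, 5, 6, 7, 9, 10, 12}
Step 15: union(5, 11) -> merged; set of 5 now {0, 1, 4, 5, 6, 7, 9, 10, 11, 12}
Step 16: union(13, 10) -> merged; set of 13 now {0, 1, 4, 5, 6, 7, 9, 10, 11, 12, 13}
Step 17: union(10, 5) -> already same set; set of 10 now {0, 1, 4, 5, 6, 7, 9, 10, 11, 12, 13}
Step 18: union(10, 8) -> merged; set of 10 now {0, 1, 4, 5, 6, 7, 8, 9, 10, 11, 12, 13}
Step 19: union(11, 8) -> already same set; set of 11 now {0, 1, 4, 5, 6, 7, 8, 9, 10, 11, 12, 13}
Step 20: union(11, 3) -> merged; set of 11 now {0, 1, 3, 4, 5, 6, 7, 8, 9, 10, 11, 12, 13}
Component of 13: {0, 1, 3, 4, 5, 6, 7, 8, 9, 10, 11, 12, 13}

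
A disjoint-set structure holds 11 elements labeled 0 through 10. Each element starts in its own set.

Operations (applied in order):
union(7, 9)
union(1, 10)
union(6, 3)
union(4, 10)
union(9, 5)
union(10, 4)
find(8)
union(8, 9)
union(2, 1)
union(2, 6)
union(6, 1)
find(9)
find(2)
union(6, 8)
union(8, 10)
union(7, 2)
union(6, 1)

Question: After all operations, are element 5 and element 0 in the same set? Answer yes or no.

Step 1: union(7, 9) -> merged; set of 7 now {7, 9}
Step 2: union(1, 10) -> merged; set of 1 now {1, 10}
Step 3: union(6, 3) -> merged; set of 6 now {3, 6}
Step 4: union(4, 10) -> merged; set of 4 now {1, 4, 10}
Step 5: union(9, 5) -> merged; set of 9 now {5, 7, 9}
Step 6: union(10, 4) -> already same set; set of 10 now {1, 4, 10}
Step 7: find(8) -> no change; set of 8 is {8}
Step 8: union(8, 9) -> merged; set of 8 now {5, 7, 8, 9}
Step 9: union(2, 1) -> merged; set of 2 now {1, 2, 4, 10}
Step 10: union(2, 6) -> merged; set of 2 now {1, 2, 3, 4, 6, 10}
Step 11: union(6, 1) -> already same set; set of 6 now {1, 2, 3, 4, 6, 10}
Step 12: find(9) -> no change; set of 9 is {5, 7, 8, 9}
Step 13: find(2) -> no change; set of 2 is {1, 2, 3, 4, 6, 10}
Step 14: union(6, 8) -> merged; set of 6 now {1, 2, 3, 4, 5, 6, 7, 8, 9, 10}
Step 15: union(8, 10) -> already same set; set of 8 now {1, 2, 3, 4, 5, 6, 7, 8, 9, 10}
Step 16: union(7, 2) -> already same set; set of 7 now {1, 2, 3, 4, 5, 6, 7, 8, 9, 10}
Step 17: union(6, 1) -> already same set; set of 6 now {1, 2, 3, 4, 5, 6, 7, 8, 9, 10}
Set of 5: {1, 2, 3, 4, 5, 6, 7, 8, 9, 10}; 0 is not a member.

Answer: no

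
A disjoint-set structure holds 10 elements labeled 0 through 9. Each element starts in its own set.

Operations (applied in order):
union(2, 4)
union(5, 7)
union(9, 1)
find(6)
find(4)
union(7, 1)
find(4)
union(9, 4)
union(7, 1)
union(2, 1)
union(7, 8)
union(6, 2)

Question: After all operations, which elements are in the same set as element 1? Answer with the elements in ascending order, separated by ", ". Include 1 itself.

Step 1: union(2, 4) -> merged; set of 2 now {2, 4}
Step 2: union(5, 7) -> merged; set of 5 now {5, 7}
Step 3: union(9, 1) -> merged; set of 9 now {1, 9}
Step 4: find(6) -> no change; set of 6 is {6}
Step 5: find(4) -> no change; set of 4 is {2, 4}
Step 6: union(7, 1) -> merged; set of 7 now {1, 5, 7, 9}
Step 7: find(4) -> no change; set of 4 is {2, 4}
Step 8: union(9, 4) -> merged; set of 9 now {1, 2, 4, 5, 7, 9}
Step 9: union(7, 1) -> already same set; set of 7 now {1, 2, 4, 5, 7, 9}
Step 10: union(2, 1) -> already same set; set of 2 now {1, 2, 4, 5, 7, 9}
Step 11: union(7, 8) -> merged; set of 7 now {1, 2, 4, 5, 7, 8, 9}
Step 12: union(6, 2) -> merged; set of 6 now {1, 2, 4, 5, 6, 7, 8, 9}
Component of 1: {1, 2, 4, 5, 6, 7, 8, 9}

Answer: 1, 2, 4, 5, 6, 7, 8, 9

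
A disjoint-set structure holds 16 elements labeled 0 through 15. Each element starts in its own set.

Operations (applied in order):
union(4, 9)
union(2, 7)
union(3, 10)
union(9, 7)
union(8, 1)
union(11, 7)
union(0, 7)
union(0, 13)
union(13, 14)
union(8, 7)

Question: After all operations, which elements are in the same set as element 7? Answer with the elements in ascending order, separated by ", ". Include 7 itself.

Answer: 0, 1, 2, 4, 7, 8, 9, 11, 13, 14

Derivation:
Step 1: union(4, 9) -> merged; set of 4 now {4, 9}
Step 2: union(2, 7) -> merged; set of 2 now {2, 7}
Step 3: union(3, 10) -> merged; set of 3 now {3, 10}
Step 4: union(9, 7) -> merged; set of 9 now {2, 4, 7, 9}
Step 5: union(8, 1) -> merged; set of 8 now {1, 8}
Step 6: union(11, 7) -> merged; set of 11 now {2, 4, 7, 9, 11}
Step 7: union(0, 7) -> merged; set of 0 now {0, 2, 4, 7, 9, 11}
Step 8: union(0, 13) -> merged; set of 0 now {0, 2, 4, 7, 9, 11, 13}
Step 9: union(13, 14) -> merged; set of 13 now {0, 2, 4, 7, 9, 11, 13, 14}
Step 10: union(8, 7) -> merged; set of 8 now {0, 1, 2, 4, 7, 8, 9, 11, 13, 14}
Component of 7: {0, 1, 2, 4, 7, 8, 9, 11, 13, 14}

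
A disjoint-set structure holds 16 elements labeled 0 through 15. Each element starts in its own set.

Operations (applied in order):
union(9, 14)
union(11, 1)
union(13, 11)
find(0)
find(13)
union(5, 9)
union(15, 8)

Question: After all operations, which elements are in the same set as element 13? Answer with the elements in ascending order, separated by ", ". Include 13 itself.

Step 1: union(9, 14) -> merged; set of 9 now {9, 14}
Step 2: union(11, 1) -> merged; set of 11 now {1, 11}
Step 3: union(13, 11) -> merged; set of 13 now {1, 11, 13}
Step 4: find(0) -> no change; set of 0 is {0}
Step 5: find(13) -> no change; set of 13 is {1, 11, 13}
Step 6: union(5, 9) -> merged; set of 5 now {5, 9, 14}
Step 7: union(15, 8) -> merged; set of 15 now {8, 15}
Component of 13: {1, 11, 13}

Answer: 1, 11, 13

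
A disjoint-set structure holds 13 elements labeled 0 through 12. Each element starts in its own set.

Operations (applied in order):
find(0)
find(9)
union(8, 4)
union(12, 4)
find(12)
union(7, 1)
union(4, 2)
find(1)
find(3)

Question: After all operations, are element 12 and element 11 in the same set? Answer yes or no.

Step 1: find(0) -> no change; set of 0 is {0}
Step 2: find(9) -> no change; set of 9 is {9}
Step 3: union(8, 4) -> merged; set of 8 now {4, 8}
Step 4: union(12, 4) -> merged; set of 12 now {4, 8, 12}
Step 5: find(12) -> no change; set of 12 is {4, 8, 12}
Step 6: union(7, 1) -> merged; set of 7 now {1, 7}
Step 7: union(4, 2) -> merged; set of 4 now {2, 4, 8, 12}
Step 8: find(1) -> no change; set of 1 is {1, 7}
Step 9: find(3) -> no change; set of 3 is {3}
Set of 12: {2, 4, 8, 12}; 11 is not a member.

Answer: no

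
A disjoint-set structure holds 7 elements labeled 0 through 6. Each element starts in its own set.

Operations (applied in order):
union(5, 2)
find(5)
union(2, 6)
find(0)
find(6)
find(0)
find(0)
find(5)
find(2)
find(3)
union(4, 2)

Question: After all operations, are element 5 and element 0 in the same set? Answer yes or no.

Answer: no

Derivation:
Step 1: union(5, 2) -> merged; set of 5 now {2, 5}
Step 2: find(5) -> no change; set of 5 is {2, 5}
Step 3: union(2, 6) -> merged; set of 2 now {2, 5, 6}
Step 4: find(0) -> no change; set of 0 is {0}
Step 5: find(6) -> no change; set of 6 is {2, 5, 6}
Step 6: find(0) -> no change; set of 0 is {0}
Step 7: find(0) -> no change; set of 0 is {0}
Step 8: find(5) -> no change; set of 5 is {2, 5, 6}
Step 9: find(2) -> no change; set of 2 is {2, 5, 6}
Step 10: find(3) -> no change; set of 3 is {3}
Step 11: union(4, 2) -> merged; set of 4 now {2, 4, 5, 6}
Set of 5: {2, 4, 5, 6}; 0 is not a member.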